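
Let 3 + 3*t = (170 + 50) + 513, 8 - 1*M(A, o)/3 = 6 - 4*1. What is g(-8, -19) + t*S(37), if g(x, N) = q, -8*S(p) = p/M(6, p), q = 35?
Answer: -5945/216 ≈ -27.523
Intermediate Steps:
M(A, o) = 18 (M(A, o) = 24 - 3*(6 - 4*1) = 24 - 3*(6 - 4) = 24 - 3*2 = 24 - 6 = 18)
t = 730/3 (t = -1 + ((170 + 50) + 513)/3 = -1 + (220 + 513)/3 = -1 + (⅓)*733 = -1 + 733/3 = 730/3 ≈ 243.33)
S(p) = -p/144 (S(p) = -p/(8*18) = -p/144)
g(x, N) = 35
g(-8, -19) + t*S(37) = 35 + 730*(-1/144*37)/3 = 35 + (730/3)*(-37/144) = 35 - 13505/216 = -5945/216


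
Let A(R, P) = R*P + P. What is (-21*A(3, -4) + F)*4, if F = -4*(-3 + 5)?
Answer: 1312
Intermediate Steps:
A(R, P) = P + P*R (A(R, P) = P*R + P = P + P*R)
F = -8 (F = -4*2 = -8)
(-21*A(3, -4) + F)*4 = (-(-84)*(1 + 3) - 8)*4 = (-(-84)*4 - 8)*4 = (-21*(-16) - 8)*4 = (336 - 8)*4 = 328*4 = 1312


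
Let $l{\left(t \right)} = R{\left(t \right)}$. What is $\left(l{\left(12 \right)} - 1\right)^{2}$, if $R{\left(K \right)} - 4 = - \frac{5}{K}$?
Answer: $\frac{961}{144} \approx 6.6736$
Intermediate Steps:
$R{\left(K \right)} = 4 - \frac{5}{K}$
$l{\left(t \right)} = 4 - \frac{5}{t}$
$\left(l{\left(12 \right)} - 1\right)^{2} = \left(\left(4 - \frac{5}{12}\right) - 1\right)^{2} = \left(\frac{43}{12} - 1\right)^{2} = \left(\frac{31}{12}\right)^{2} = \frac{961}{144}$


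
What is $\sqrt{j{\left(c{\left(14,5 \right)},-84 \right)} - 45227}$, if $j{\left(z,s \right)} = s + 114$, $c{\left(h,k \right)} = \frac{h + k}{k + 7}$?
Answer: $i \sqrt{45197} \approx 212.6 i$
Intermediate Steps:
$c{\left(h,k \right)} = \frac{h + k}{7 + k}$
$j{\left(z,s \right)} = 114 + s$
$\sqrt{j{\left(c{\left(14,5 \right)},-84 \right)} - 45227} = \sqrt{\left(114 - 84\right) - 45227} = \sqrt{30 - 45227} = \sqrt{-45197} = i \sqrt{45197}$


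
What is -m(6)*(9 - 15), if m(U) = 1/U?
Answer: 1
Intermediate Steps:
-m(6)*(9 - 15) = -(9 - 15)/6 = -(-6)/6 = -1*(-1) = 1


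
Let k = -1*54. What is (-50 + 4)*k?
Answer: 2484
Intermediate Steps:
k = -54
(-50 + 4)*k = (-50 + 4)*(-54) = -46*(-54) = 2484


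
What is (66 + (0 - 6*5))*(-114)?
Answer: -4104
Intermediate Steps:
(66 + (0 - 6*5))*(-114) = (66 + (0 - 30))*(-114) = (66 - 30)*(-114) = 36*(-114) = -4104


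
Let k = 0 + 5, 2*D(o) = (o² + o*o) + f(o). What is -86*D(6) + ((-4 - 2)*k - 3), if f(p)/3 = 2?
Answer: -3387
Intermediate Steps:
f(p) = 6 (f(p) = 3*2 = 6)
D(o) = 3 + o² (D(o) = ((o² + o*o) + 6)/2 = ((o² + o²) + 6)/2 = (2*o² + 6)/2 = (6 + 2*o²)/2 = 3 + o²)
k = 5
-86*D(6) + ((-4 - 2)*k - 3) = -86*(3 + 6²) + ((-4 - 2)*5 - 3) = -86*(3 + 36) + (-6*5 - 3) = -86*39 + (-30 - 3) = -3354 - 33 = -3387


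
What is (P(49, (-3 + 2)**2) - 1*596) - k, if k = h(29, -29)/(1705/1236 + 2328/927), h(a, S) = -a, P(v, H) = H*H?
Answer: -941837/1603 ≈ -587.55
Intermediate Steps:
P(v, H) = H**2
k = -11948/1603 (k = (-1*29)/(1705/1236 + 2328/927) = -29/(1705*(1/1236) + 2328*(1/927)) = -29/(1705/1236 + 776/309) = -29/1603/412 = -29*412/1603 = -11948/1603 ≈ -7.4535)
(P(49, (-3 + 2)**2) - 1*596) - k = (((-3 + 2)**2)**2 - 1*596) - 1*(-11948/1603) = (((-1)**2)**2 - 596) + 11948/1603 = (1**2 - 596) + 11948/1603 = (1 - 596) + 11948/1603 = -595 + 11948/1603 = -941837/1603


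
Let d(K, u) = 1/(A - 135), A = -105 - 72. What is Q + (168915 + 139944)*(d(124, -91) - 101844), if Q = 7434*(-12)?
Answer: -3271374724169/104 ≈ -3.1456e+10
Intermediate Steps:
A = -177
d(K, u) = -1/312 (d(K, u) = 1/(-177 - 135) = 1/(-312) = -1/312)
Q = -89208
Q + (168915 + 139944)*(d(124, -91) - 101844) = -89208 + (168915 + 139944)*(-1/312 - 101844) = -89208 + 308859*(-31775329/312) = -89208 - 3271365446537/104 = -3271374724169/104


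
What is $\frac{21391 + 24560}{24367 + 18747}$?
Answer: $\frac{45951}{43114} \approx 1.0658$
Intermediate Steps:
$\frac{21391 + 24560}{24367 + 18747} = \frac{45951}{43114}$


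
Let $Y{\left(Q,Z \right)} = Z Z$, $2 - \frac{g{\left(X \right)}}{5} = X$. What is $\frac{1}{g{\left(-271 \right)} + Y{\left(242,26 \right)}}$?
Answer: $\frac{1}{2041} \approx 0.00048996$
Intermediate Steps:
$g{\left(X \right)} = 10 - 5 X$
$Y{\left(Q,Z \right)} = Z^{2}$
$\frac{1}{g{\left(-271 \right)} + Y{\left(242,26 \right)}} = \frac{1}{\left(10 - -1355\right) + 26^{2}} = \frac{1}{\left(10 + 1355\right) + 676} = \frac{1}{1365 + 676} = \frac{1}{2041}$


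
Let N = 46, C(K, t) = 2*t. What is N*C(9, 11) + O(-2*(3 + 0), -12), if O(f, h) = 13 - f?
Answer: 1031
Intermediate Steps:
N*C(9, 11) + O(-2*(3 + 0), -12) = 46*(2*11) + (13 - (-2)*(3 + 0)) = 46*22 + (13 - (-2)*3) = 1012 + (13 - 1*(-6)) = 1012 + (13 + 6) = 1012 + 19 = 1031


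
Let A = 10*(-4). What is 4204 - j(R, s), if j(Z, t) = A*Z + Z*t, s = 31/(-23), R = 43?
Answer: 137585/23 ≈ 5982.0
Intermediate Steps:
s = -31/23 (s = 31*(-1/23) = -31/23 ≈ -1.3478)
A = -40
j(Z, t) = -40*Z + Z*t
4204 - j(R, s) = 4204 - 43*(-40 - 31/23) = 4204 - 43*(-951)/23 = 4204 - 1*(-40893/23) = 4204 + 40893/23 = 137585/23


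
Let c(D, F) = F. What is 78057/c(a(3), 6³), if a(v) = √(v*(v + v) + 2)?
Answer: 2891/8 ≈ 361.38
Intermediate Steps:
a(v) = √(2 + 2*v²) (a(v) = √(v*(2*v) + 2) = √(2*v² + 2) = √(2 + 2*v²))
78057/c(a(3), 6³) = 78057/(6³) = 78057/216 = 78057*(1/216) = 2891/8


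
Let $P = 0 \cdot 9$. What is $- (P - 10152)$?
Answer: $10152$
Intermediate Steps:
$P = 0$
$- (P - 10152) = - (0 - 10152) = \left(-1\right) \left(-10152\right) = 10152$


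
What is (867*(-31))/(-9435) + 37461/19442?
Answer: 17176219/3596770 ≈ 4.7755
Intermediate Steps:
(867*(-31))/(-9435) + 37461/19442 = -26877*(-1/9435) + 37461*(1/19442) = 527/185 + 37461/19442 = 17176219/3596770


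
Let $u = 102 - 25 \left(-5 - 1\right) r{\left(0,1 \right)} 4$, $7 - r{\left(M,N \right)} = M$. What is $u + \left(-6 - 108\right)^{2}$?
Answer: $17298$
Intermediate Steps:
$r{\left(M,N \right)} = 7 - M$
$u = 4302$ ($u = 102 - 25 \left(-5 - 1\right) \left(7 - 0\right) 4 = 102 - 25 \left(-5 - 1\right) \left(7 + 0\right) 4 = 102 - 25 \left(-6\right) 7 \cdot 4 = 102 - 25 \left(\left(-42\right) 4\right) = 102 - -4200 = 102 + 4200 = 4302$)
$u + \left(-6 - 108\right)^{2} = 4302 + \left(-6 - 108\right)^{2} = 4302 + \left(-114\right)^{2} = 4302 + 12996 = 17298$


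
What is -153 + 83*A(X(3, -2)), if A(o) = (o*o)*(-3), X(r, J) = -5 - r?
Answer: -16089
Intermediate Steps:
A(o) = -3*o**2 (A(o) = o**2*(-3) = -3*o**2)
-153 + 83*A(X(3, -2)) = -153 + 83*(-3*(-5 - 1*3)**2) = -153 + 83*(-3*(-5 - 3)**2) = -153 + 83*(-3*(-8)**2) = -153 + 83*(-3*64) = -153 + 83*(-192) = -153 - 15936 = -16089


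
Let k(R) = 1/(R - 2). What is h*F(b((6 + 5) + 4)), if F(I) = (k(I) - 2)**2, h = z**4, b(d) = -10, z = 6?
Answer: 5625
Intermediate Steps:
k(R) = 1/(-2 + R)
h = 1296 (h = 6**4 = 1296)
F(I) = (-2 + 1/(-2 + I))**2 (F(I) = (1/(-2 + I) - 2)**2 = (-2 + 1/(-2 + I))**2)
h*F(b((6 + 5) + 4)) = 1296*((-5 + 2*(-10))**2/(-2 - 10)**2) = 1296*((-5 - 20)**2/(-12)**2) = 1296*((-25)**2*(1/144)) = 1296*(625*(1/144)) = 1296*(625/144) = 5625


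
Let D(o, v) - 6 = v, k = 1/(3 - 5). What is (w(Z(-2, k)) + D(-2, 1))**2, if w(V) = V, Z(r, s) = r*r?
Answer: 121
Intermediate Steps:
k = -1/2 (k = 1/(-2) = -1/2 ≈ -0.50000)
D(o, v) = 6 + v
Z(r, s) = r**2
(w(Z(-2, k)) + D(-2, 1))**2 = ((-2)**2 + (6 + 1))**2 = (4 + 7)**2 = 11**2 = 121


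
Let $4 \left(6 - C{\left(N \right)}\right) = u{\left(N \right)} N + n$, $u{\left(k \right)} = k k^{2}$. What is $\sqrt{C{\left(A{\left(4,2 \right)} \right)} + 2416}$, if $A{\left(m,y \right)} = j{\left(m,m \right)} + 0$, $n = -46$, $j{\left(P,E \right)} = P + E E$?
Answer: $\frac{i \sqrt{150266}}{2} \approx 193.82 i$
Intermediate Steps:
$u{\left(k \right)} = k^{3}$
$j{\left(P,E \right)} = P + E^{2}$
$A{\left(m,y \right)} = m + m^{2}$ ($A{\left(m,y \right)} = \left(m + m^{2}\right) + 0 = m + m^{2}$)
$C{\left(N \right)} = \frac{35}{2} - \frac{N^{4}}{4}$ ($C{\left(N \right)} = 6 - \frac{N^{3} N - 46}{4} = 6 - \frac{N^{4} - 46}{4} = 6 - \frac{-46 + N^{4}}{4} = 6 - \left(- \frac{23}{2} + \frac{N^{4}}{4}\right) = \frac{35}{2} - \frac{N^{4}}{4}$)
$\sqrt{C{\left(A{\left(4,2 \right)} \right)} + 2416} = \sqrt{\left(\frac{35}{2} - \frac{\left(4 \left(1 + 4\right)\right)^{4}}{4}\right) + 2416} = \sqrt{\left(\frac{35}{2} - \frac{\left(4 \cdot 5\right)^{4}}{4}\right) + 2416} = \sqrt{\left(\frac{35}{2} - \frac{20^{4}}{4}\right) + 2416} = \sqrt{\left(\frac{35}{2} - 40000\right) + 2416} = \sqrt{- \frac{79965}{2} + 2416} = \sqrt{- \frac{75133}{2}} = \frac{i \sqrt{150266}}{2}$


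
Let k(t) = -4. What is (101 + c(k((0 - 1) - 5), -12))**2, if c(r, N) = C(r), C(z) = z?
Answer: 9409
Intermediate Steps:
c(r, N) = r
(101 + c(k((0 - 1) - 5), -12))**2 = (101 - 4)**2 = 97**2 = 9409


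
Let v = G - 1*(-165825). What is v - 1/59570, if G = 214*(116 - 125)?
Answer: 9763463429/59570 ≈ 1.6390e+5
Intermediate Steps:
G = -1926 (G = 214*(-9) = -1926)
v = 163899 (v = -1926 - 1*(-165825) = -1926 + 165825 = 163899)
v - 1/59570 = 163899 - 1/59570 = 9763463429/59570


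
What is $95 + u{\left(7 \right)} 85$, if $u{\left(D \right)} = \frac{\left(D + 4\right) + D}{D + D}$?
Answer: $\frac{1430}{7} \approx 204.29$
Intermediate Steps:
$u{\left(D \right)} = \frac{4 + 2 D}{2 D}$ ($u{\left(D \right)} = \frac{\left(4 + D\right) + D}{2 D} = \left(4 + 2 D\right) \frac{1}{2 D} = \frac{4 + 2 D}{2 D}$)
$95 + u{\left(7 \right)} 85 = 95 + \frac{2 + 7}{7} \cdot 85 = 95 + \frac{1}{7} \cdot 9 \cdot 85 = 95 + \frac{9}{7} \cdot 85 = 95 + \frac{765}{7} = \frac{1430}{7}$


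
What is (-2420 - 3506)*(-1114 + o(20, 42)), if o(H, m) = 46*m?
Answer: -4847468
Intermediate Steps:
(-2420 - 3506)*(-1114 + o(20, 42)) = (-2420 - 3506)*(-1114 + 46*42) = -5926*(-1114 + 1932) = -5926*818 = -4847468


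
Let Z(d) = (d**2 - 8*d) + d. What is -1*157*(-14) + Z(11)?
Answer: 2242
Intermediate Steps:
Z(d) = d**2 - 7*d
-1*157*(-14) + Z(11) = -1*157*(-14) + 11*(-7 + 11) = -157*(-14) + 11*4 = 2198 + 44 = 2242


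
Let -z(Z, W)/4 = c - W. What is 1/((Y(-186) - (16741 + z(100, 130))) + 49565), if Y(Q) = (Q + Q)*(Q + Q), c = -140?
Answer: 1/170128 ≈ 5.8779e-6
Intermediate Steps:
z(Z, W) = 560 + 4*W (z(Z, W) = -4*(-140 - W) = 560 + 4*W)
Y(Q) = 4*Q**2 (Y(Q) = (2*Q)*(2*Q) = 4*Q**2)
1/((Y(-186) - (16741 + z(100, 130))) + 49565) = 1/((4*(-186)**2 - (16741 + (560 + 4*130))) + 49565) = 1/((4*34596 - (16741 + (560 + 520))) + 49565) = 1/((138384 - (16741 + 1080)) + 49565) = 1/((138384 - 1*17821) + 49565) = 1/((138384 - 17821) + 49565) = 1/(120563 + 49565) = 1/170128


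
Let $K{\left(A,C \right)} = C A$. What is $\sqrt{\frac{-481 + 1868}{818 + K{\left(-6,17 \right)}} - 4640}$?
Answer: $\frac{i \sqrt{594432687}}{358} \approx 68.103 i$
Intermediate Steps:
$K{\left(A,C \right)} = A C$
$\sqrt{\frac{-481 + 1868}{818 + K{\left(-6,17 \right)}} - 4640} = \sqrt{\frac{-481 + 1868}{818 - 102} - 4640} = \sqrt{\frac{1387}{818 - 102} - 4640} = \sqrt{\frac{1387}{716} - 4640} = \sqrt{- \frac{3320853}{716}} = \frac{i \sqrt{594432687}}{358}$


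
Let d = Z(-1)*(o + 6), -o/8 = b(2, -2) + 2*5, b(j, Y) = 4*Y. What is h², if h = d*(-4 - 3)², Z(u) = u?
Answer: 240100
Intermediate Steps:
o = -16 (o = -8*(4*(-2) + 2*5) = -8*(-8 + 10) = -8*2 = -16)
d = 10 (d = -(-16 + 6) = -1*(-10) = 10)
h = 490 (h = 10*(-4 - 3)² = 10*(-7)² = 10*49 = 490)
h² = 490² = 240100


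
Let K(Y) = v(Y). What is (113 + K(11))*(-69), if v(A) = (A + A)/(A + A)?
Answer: -7866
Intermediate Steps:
v(A) = 1 (v(A) = (2*A)/((2*A)) = (2*A)*(1/(2*A)) = 1)
K(Y) = 1
(113 + K(11))*(-69) = (113 + 1)*(-69) = 114*(-69) = -7866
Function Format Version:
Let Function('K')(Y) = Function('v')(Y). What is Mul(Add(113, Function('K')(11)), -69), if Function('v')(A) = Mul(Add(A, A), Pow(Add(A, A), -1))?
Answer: -7866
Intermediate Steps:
Function('v')(A) = 1 (Function('v')(A) = Mul(Mul(2, A), Pow(Mul(2, A), -1)) = Mul(Mul(2, A), Mul(Rational(1, 2), Pow(A, -1))) = 1)
Function('K')(Y) = 1
Mul(Add(113, Function('K')(11)), -69) = Mul(Add(113, 1), -69) = Mul(114, -69) = -7866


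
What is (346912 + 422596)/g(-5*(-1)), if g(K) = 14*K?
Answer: 384754/35 ≈ 10993.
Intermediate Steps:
(346912 + 422596)/g(-5*(-1)) = (346912 + 422596)/((14*(-5*(-1)))) = 769508/((14*5)) = 769508/70 = 769508*(1/70) = 384754/35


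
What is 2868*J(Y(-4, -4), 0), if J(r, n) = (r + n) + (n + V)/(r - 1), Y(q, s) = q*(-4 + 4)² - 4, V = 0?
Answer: -11472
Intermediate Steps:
Y(q, s) = -4 (Y(q, s) = q*0² - 4 = q*0 - 4 = 0 - 4 = -4)
J(r, n) = n + r + n/(-1 + r) (J(r, n) = (r + n) + (n + 0)/(r - 1) = (n + r) + n/(-1 + r) = n + r + n/(-1 + r))
2868*J(Y(-4, -4), 0) = 2868*(-4*(-1 + 0 - 4)/(-1 - 4)) = 2868*(-4*(-5)/(-5)) = 2868*(-4*(-⅕)*(-5)) = 2868*(-4) = -11472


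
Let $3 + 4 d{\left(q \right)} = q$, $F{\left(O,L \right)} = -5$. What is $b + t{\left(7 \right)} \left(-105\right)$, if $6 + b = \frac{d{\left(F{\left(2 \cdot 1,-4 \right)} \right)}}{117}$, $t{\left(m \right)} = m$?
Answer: $- \frac{86699}{117} \approx -741.02$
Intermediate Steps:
$d{\left(q \right)} = - \frac{3}{4} + \frac{q}{4}$
$b = - \frac{704}{117}$ ($b = -6 + \frac{- \frac{3}{4} + \frac{1}{4} \left(-5\right)}{117} = -6 + \left(- \frac{3}{4} - \frac{5}{4}\right) \frac{1}{117} = -6 - \frac{2}{117} = - \frac{704}{117} \approx -6.0171$)
$b + t{\left(7 \right)} \left(-105\right) = - \frac{704}{117} + 7 \left(-105\right) = - \frac{704}{117} - 735 = - \frac{86699}{117}$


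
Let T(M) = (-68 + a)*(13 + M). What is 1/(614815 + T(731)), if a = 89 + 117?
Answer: 1/717487 ≈ 1.3938e-6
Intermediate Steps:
a = 206
T(M) = 1794 + 138*M (T(M) = (-68 + 206)*(13 + M) = 138*(13 + M) = 1794 + 138*M)
1/(614815 + T(731)) = 1/(614815 + (1794 + 138*731)) = 1/(614815 + (1794 + 100878)) = 1/(614815 + 102672) = 1/717487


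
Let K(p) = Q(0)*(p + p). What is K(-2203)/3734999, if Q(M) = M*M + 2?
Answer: -8812/3734999 ≈ -0.0023593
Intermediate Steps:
Q(M) = 2 + M² (Q(M) = M² + 2 = 2 + M²)
K(p) = 4*p (K(p) = (2 + 0²)*(p + p) = (2 + 0)*(2*p) = 2*(2*p) = 4*p)
K(-2203)/3734999 = (4*(-2203))/3734999 = -8812*1/3734999 = -8812/3734999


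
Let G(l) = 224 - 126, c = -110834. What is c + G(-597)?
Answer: -110736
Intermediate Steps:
G(l) = 98
c + G(-597) = -110834 + 98 = -110736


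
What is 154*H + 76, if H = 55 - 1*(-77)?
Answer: 20404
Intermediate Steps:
H = 132 (H = 55 + 77 = 132)
154*H + 76 = 154*132 + 76 = 20328 + 76 = 20404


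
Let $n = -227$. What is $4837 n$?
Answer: $-1097999$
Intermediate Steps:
$4837 n = 4837 \left(-227\right) = -1097999$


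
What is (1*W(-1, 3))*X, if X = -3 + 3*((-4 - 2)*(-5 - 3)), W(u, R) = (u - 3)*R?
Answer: -1692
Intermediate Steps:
W(u, R) = R*(-3 + u) (W(u, R) = (-3 + u)*R = R*(-3 + u))
X = 141 (X = -3 + 3*(-6*(-8)) = -3 + 3*48 = -3 + 144 = 141)
(1*W(-1, 3))*X = (1*(3*(-3 - 1)))*141 = (1*(3*(-4)))*141 = (1*(-12))*141 = -12*141 = -1692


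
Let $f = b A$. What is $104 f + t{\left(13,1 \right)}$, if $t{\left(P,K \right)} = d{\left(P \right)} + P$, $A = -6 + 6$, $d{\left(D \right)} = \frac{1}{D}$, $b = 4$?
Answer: $\frac{170}{13} \approx 13.077$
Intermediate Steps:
$A = 0$
$t{\left(P,K \right)} = P + \frac{1}{P}$ ($t{\left(P,K \right)} = \frac{1}{P} + P = P + \frac{1}{P}$)
$f = 0$ ($f = 4 \cdot 0 = 0$)
$104 f + t{\left(13,1 \right)} = 104 \cdot 0 + \left(13 + \frac{1}{13}\right) = 0 + \left(13 + \frac{1}{13}\right) = 0 + \frac{170}{13} = \frac{170}{13}$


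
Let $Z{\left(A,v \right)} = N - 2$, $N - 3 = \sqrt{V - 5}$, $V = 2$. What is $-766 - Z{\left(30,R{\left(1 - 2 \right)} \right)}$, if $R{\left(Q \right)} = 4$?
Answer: $-767 - i \sqrt{3} \approx -767.0 - 1.732 i$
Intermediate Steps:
$N = 3 + i \sqrt{3}$ ($N = 3 + \sqrt{2 - 5} = 3 + \sqrt{-3} = 3 + i \sqrt{3} \approx 3.0 + 1.732 i$)
$Z{\left(A,v \right)} = 1 + i \sqrt{3}$ ($Z{\left(A,v \right)} = \left(3 + i \sqrt{3}\right) - 2 = 1 + i \sqrt{3}$)
$-766 - Z{\left(30,R{\left(1 - 2 \right)} \right)} = -766 - \left(1 + i \sqrt{3}\right) = -767 - i \sqrt{3}$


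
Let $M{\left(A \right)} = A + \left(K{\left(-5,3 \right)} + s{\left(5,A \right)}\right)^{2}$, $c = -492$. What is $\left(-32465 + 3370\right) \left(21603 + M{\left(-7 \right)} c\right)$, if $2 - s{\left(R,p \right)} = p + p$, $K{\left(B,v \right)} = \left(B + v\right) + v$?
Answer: $3408217395$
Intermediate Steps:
$K{\left(B,v \right)} = B + 2 v$
$s{\left(R,p \right)} = 2 - 2 p$ ($s{\left(R,p \right)} = 2 - \left(p + p\right) = 2 - 2 p$)
$M{\left(A \right)} = A + \left(3 - 2 A\right)^{2}$ ($M{\left(A \right)} = A + \left(\left(-5 + 2 \cdot 3\right) - \left(-2 + 2 A\right)\right)^{2} = A + \left(\left(-5 + 6\right) - \left(-2 + 2 A\right)\right)^{2} = A + \left(1 - \left(-2 + 2 A\right)\right)^{2} = A + \left(3 - 2 A\right)^{2}$)
$\left(-32465 + 3370\right) \left(21603 + M{\left(-7 \right)} c\right) = \left(-32465 + 3370\right) \left(21603 + \left(-7 + \left(-3 + 2 \left(-7\right)\right)^{2}\right) \left(-492\right)\right) = - 29095 \left(21603 + \left(-7 + \left(-3 - 14\right)^{2}\right) \left(-492\right)\right) = - 29095 \left(21603 + \left(-7 + \left(-17\right)^{2}\right) \left(-492\right)\right) = - 29095 \left(21603 + \left(-7 + 289\right) \left(-492\right)\right) = - 29095 \left(21603 + 282 \left(-492\right)\right) = - 29095 \left(21603 - 138744\right) = \left(-29095\right) \left(-117141\right) = 3408217395$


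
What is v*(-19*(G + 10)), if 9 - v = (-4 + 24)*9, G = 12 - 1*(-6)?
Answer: 90972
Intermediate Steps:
G = 18 (G = 12 + 6 = 18)
v = -171 (v = 9 - (-4 + 24)*9 = 9 - 20*9 = 9 - 1*180 = 9 - 180 = -171)
v*(-19*(G + 10)) = -(-3249)*(18 + 10) = -(-3249)*28 = -171*(-532) = 90972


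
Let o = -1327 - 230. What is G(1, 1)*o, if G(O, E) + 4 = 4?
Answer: 0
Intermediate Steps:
o = -1557
G(O, E) = 0 (G(O, E) = -4 + 4 = 0)
G(1, 1)*o = 0*(-1557) = 0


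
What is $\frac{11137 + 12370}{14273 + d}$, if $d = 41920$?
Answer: $\frac{23507}{56193} \approx 0.41833$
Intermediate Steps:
$\frac{11137 + 12370}{14273 + d} = \frac{11137 + 12370}{14273 + 41920} = \frac{23507}{56193}$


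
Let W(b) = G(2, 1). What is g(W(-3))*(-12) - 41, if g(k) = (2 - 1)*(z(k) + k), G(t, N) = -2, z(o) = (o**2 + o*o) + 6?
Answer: -185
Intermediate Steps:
z(o) = 6 + 2*o**2 (z(o) = (o**2 + o**2) + 6 = 2*o**2 + 6 = 6 + 2*o**2)
W(b) = -2
g(k) = 6 + k + 2*k**2 (g(k) = (2 - 1)*((6 + 2*k**2) + k) = 1*(6 + k + 2*k**2) = 6 + k + 2*k**2)
g(W(-3))*(-12) - 41 = (6 - 2 + 2*(-2)**2)*(-12) - 41 = (6 - 2 + 2*4)*(-12) - 41 = (6 - 2 + 8)*(-12) - 41 = 12*(-12) - 41 = -144 - 41 = -185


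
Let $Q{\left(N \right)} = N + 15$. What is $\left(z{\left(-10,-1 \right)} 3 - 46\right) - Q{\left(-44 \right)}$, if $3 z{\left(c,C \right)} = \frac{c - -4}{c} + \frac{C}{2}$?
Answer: $- \frac{169}{10} \approx -16.9$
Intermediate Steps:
$Q{\left(N \right)} = 15 + N$
$z{\left(c,C \right)} = \frac{C}{6} + \frac{4 + c}{3 c}$ ($z{\left(c,C \right)} = \frac{\frac{c - -4}{c} + \frac{C}{2}}{3} = \frac{\frac{c + 4}{c} + C \frac{1}{2}}{3} = \frac{\frac{4 + c}{c} + \frac{C}{2}}{3} = \frac{\frac{C}{2} + \frac{4 + c}{c}}{3} = \frac{C}{6} + \frac{4 + c}{3 c}$)
$\left(z{\left(-10,-1 \right)} 3 - 46\right) - Q{\left(-44 \right)} = \left(\frac{8 - 10 \left(2 - 1\right)}{6 \left(-10\right)} 3 - 46\right) - \left(15 - 44\right) = \left(\frac{1}{6} \left(- \frac{1}{10}\right) \left(8 - 10\right) 3 - 46\right) - -29 = \left(\frac{1}{6} \left(- \frac{1}{10}\right) \left(8 - 10\right) 3 - 46\right) + 29 = \left(\frac{1}{6} \left(- \frac{1}{10}\right) \left(-2\right) 3 - 46\right) + 29 = \left(\frac{1}{30} \cdot 3 - 46\right) + 29 = \left(\frac{1}{10} - 46\right) + 29 = - \frac{459}{10} + 29 = - \frac{169}{10}$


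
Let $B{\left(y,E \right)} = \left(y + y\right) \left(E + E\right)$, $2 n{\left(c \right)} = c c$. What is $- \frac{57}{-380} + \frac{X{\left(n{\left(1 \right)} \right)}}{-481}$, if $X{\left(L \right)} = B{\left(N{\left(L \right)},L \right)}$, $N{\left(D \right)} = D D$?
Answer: $\frac{1433}{9620} \approx 0.14896$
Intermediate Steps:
$N{\left(D \right)} = D^{2}$
$n{\left(c \right)} = \frac{c^{2}}{2}$ ($n{\left(c \right)} = \frac{c c}{2} = \frac{c^{2}}{2}$)
$B{\left(y,E \right)} = 4 E y$ ($B{\left(y,E \right)} = 2 y 2 E = 4 E y$)
$X{\left(L \right)} = 4 L^{3}$ ($X{\left(L \right)} = 4 L L^{2} = 4 L^{3}$)
$- \frac{57}{-380} + \frac{X{\left(n{\left(1 \right)} \right)}}{-481} = - \frac{57}{-380} + \frac{4 \left(\frac{1^{2}}{2}\right)^{3}}{-481} = \left(-57\right) \left(- \frac{1}{380}\right) + 4 \left(\frac{1}{2} \cdot 1\right)^{3} \left(- \frac{1}{481}\right) = \frac{3}{20} + \frac{4}{8} \left(- \frac{1}{481}\right) = \frac{3}{20} + 4 \cdot \frac{1}{8} \left(- \frac{1}{481}\right) = \frac{3}{20} + \frac{1}{2} \left(- \frac{1}{481}\right) = \frac{3}{20} - \frac{1}{962} = \frac{1433}{9620}$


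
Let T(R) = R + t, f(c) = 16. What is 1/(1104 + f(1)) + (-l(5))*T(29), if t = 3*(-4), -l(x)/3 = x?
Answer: 285601/1120 ≈ 255.00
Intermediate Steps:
l(x) = -3*x
t = -12
T(R) = -12 + R (T(R) = R - 12 = -12 + R)
1/(1104 + f(1)) + (-l(5))*T(29) = 1/(1104 + 16) + (-(-3)*5)*(-12 + 29) = 1/1120 - 1*(-15)*17 = 1/1120 + 15*17 = 1/1120 + 255 = 285601/1120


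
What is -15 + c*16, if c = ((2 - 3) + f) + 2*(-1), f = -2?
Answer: -95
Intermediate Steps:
c = -5 (c = ((2 - 3) - 2) + 2*(-1) = (-1 - 2) - 2 = -3 - 2 = -5)
-15 + c*16 = -15 - 5*16 = -15 - 80 = -95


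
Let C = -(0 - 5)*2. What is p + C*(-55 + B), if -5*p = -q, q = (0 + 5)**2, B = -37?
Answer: -915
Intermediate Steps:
q = 25 (q = 5**2 = 25)
C = 10 (C = -1*(-5)*2 = 5*2 = 10)
p = 5 (p = -(-1)*25/5 = -1/5*(-25) = 5)
p + C*(-55 + B) = 5 + 10*(-55 - 37) = 5 + 10*(-92) = 5 - 920 = -915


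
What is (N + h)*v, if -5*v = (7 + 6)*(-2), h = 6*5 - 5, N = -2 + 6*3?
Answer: 1066/5 ≈ 213.20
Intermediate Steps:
N = 16 (N = -2 + 18 = 16)
h = 25 (h = 30 - 5 = 25)
v = 26/5 (v = -(7 + 6)*(-2)/5 = -13*(-2)/5 = -1/5*(-26) = 26/5 ≈ 5.2000)
(N + h)*v = (16 + 25)*(26/5) = 41*(26/5) = 1066/5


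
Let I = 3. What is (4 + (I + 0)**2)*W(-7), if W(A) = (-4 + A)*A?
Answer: 1001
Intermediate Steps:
W(A) = A*(-4 + A)
(4 + (I + 0)**2)*W(-7) = (4 + (3 + 0)**2)*(-7*(-4 - 7)) = (4 + 3**2)*(-7*(-11)) = (4 + 9)*77 = 13*77 = 1001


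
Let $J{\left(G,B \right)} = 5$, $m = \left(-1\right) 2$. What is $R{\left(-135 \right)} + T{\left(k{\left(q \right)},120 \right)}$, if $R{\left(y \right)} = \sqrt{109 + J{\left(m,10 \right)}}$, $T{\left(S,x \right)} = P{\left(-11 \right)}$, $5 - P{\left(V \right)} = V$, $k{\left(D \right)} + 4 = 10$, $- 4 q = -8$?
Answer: $16 + \sqrt{114} \approx 26.677$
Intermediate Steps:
$q = 2$ ($q = \left(- \frac{1}{4}\right) \left(-8\right) = 2$)
$k{\left(D \right)} = 6$ ($k{\left(D \right)} = -4 + 10 = 6$)
$m = -2$
$P{\left(V \right)} = 5 - V$
$T{\left(S,x \right)} = 16$ ($T{\left(S,x \right)} = 5 - -11 = 5 + 11 = 16$)
$R{\left(y \right)} = \sqrt{114}$ ($R{\left(y \right)} = \sqrt{109 + 5} = \sqrt{114}$)
$R{\left(-135 \right)} + T{\left(k{\left(q \right)},120 \right)} = \sqrt{114} + 16 = 16 + \sqrt{114}$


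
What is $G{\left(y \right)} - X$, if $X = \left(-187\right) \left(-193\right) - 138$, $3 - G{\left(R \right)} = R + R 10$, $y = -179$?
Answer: $-33981$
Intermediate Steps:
$G{\left(R \right)} = 3 - 11 R$ ($G{\left(R \right)} = 3 - \left(R + R 10\right) = 3 - \left(R + 10 R\right) = 3 - 11 R$)
$X = 35953$ ($X = 36091 - 138 = 35953$)
$G{\left(y \right)} - X = \left(3 - -1969\right) - 35953 = \left(3 + 1969\right) - 35953 = 1972 - 35953 = -33981$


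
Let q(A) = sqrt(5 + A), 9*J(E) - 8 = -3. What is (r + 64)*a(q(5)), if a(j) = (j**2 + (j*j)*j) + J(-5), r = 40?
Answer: 9880/9 + 1040*sqrt(10) ≈ 4386.5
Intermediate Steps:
J(E) = 5/9 (J(E) = 8/9 + (1/9)*(-3) = 8/9 - 1/3 = 5/9)
a(j) = 5/9 + j**2 + j**3 (a(j) = (j**2 + (j*j)*j) + 5/9 = (j**2 + j**2*j) + 5/9 = (j**2 + j**3) + 5/9 = 5/9 + j**2 + j**3)
(r + 64)*a(q(5)) = (40 + 64)*(5/9 + (sqrt(5 + 5))**2 + (sqrt(5 + 5))**3) = 104*(5/9 + (sqrt(10))**2 + (sqrt(10))**3) = 104*(5/9 + 10 + 10*sqrt(10)) = 104*(95/9 + 10*sqrt(10)) = 9880/9 + 1040*sqrt(10)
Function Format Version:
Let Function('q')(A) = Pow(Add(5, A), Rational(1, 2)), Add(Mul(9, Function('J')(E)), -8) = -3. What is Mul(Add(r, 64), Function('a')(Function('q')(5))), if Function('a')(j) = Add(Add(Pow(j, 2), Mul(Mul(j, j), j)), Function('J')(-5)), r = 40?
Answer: Add(Rational(9880, 9), Mul(1040, Pow(10, Rational(1, 2)))) ≈ 4386.5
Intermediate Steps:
Function('J')(E) = Rational(5, 9) (Function('J')(E) = Add(Rational(8, 9), Mul(Rational(1, 9), -3)) = Add(Rational(8, 9), Rational(-1, 3)) = Rational(5, 9))
Function('a')(j) = Add(Rational(5, 9), Pow(j, 2), Pow(j, 3)) (Function('a')(j) = Add(Add(Pow(j, 2), Mul(Mul(j, j), j)), Rational(5, 9)) = Add(Add(Pow(j, 2), Mul(Pow(j, 2), j)), Rational(5, 9)) = Add(Add(Pow(j, 2), Pow(j, 3)), Rational(5, 9)) = Add(Rational(5, 9), Pow(j, 2), Pow(j, 3)))
Mul(Add(r, 64), Function('a')(Function('q')(5))) = Mul(Add(40, 64), Add(Rational(5, 9), Pow(Pow(Add(5, 5), Rational(1, 2)), 2), Pow(Pow(Add(5, 5), Rational(1, 2)), 3))) = Mul(104, Add(Rational(5, 9), Pow(Pow(10, Rational(1, 2)), 2), Pow(Pow(10, Rational(1, 2)), 3))) = Mul(104, Add(Rational(5, 9), 10, Mul(10, Pow(10, Rational(1, 2))))) = Mul(104, Add(Rational(95, 9), Mul(10, Pow(10, Rational(1, 2))))) = Add(Rational(9880, 9), Mul(1040, Pow(10, Rational(1, 2))))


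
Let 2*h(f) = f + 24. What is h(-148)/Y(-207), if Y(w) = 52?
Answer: -31/26 ≈ -1.1923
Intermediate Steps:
h(f) = 12 + f/2 (h(f) = (f + 24)/2 = (24 + f)/2 = 12 + f/2)
h(-148)/Y(-207) = (12 + (½)*(-148))/52 = (12 - 74)*(1/52) = -62*1/52 = -31/26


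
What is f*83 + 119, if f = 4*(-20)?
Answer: -6521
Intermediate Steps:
f = -80
f*83 + 119 = -80*83 + 119 = -6640 + 119 = -6521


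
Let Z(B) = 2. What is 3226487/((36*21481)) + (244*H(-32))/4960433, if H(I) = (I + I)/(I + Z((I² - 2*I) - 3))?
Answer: 80025875628131/19179911029140 ≈ 4.1724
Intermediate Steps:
H(I) = 2*I/(2 + I) (H(I) = (I + I)/(I + 2) = (2*I)/(2 + I) = 2*I/(2 + I))
3226487/((36*21481)) + (244*H(-32))/4960433 = 3226487/((36*21481)) + (244*(2*(-32)/(2 - 32)))/4960433 = 3226487/773316 + (244*(2*(-32)/(-30)))*(1/4960433) = 3226487*(1/773316) + (244*(2*(-32)*(-1/30)))*(1/4960433) = 3226487/773316 + (244*(32/15))*(1/4960433) = 3226487/773316 + (7808/15)*(1/4960433) = 3226487/773316 + 7808/74406495 = 80025875628131/19179911029140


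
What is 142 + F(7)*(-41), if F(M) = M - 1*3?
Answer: -22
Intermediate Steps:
F(M) = -3 + M (F(M) = M - 3 = -3 + M)
142 + F(7)*(-41) = 142 + (-3 + 7)*(-41) = 142 + 4*(-41) = 142 - 164 = -22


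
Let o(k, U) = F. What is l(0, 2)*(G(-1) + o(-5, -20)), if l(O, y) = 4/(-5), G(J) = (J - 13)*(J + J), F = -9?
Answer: -76/5 ≈ -15.200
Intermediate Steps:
G(J) = 2*J*(-13 + J) (G(J) = (-13 + J)*(2*J) = 2*J*(-13 + J))
o(k, U) = -9
l(O, y) = -⅘ (l(O, y) = 4*(-⅕) = -⅘)
l(0, 2)*(G(-1) + o(-5, -20)) = -4*(2*(-1)*(-13 - 1) - 9)/5 = -4*(2*(-1)*(-14) - 9)/5 = -4*(28 - 9)/5 = -⅘*19 = -76/5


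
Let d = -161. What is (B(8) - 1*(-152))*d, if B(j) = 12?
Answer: -26404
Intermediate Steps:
(B(8) - 1*(-152))*d = (12 - 1*(-152))*(-161) = (12 + 152)*(-161) = 164*(-161) = -26404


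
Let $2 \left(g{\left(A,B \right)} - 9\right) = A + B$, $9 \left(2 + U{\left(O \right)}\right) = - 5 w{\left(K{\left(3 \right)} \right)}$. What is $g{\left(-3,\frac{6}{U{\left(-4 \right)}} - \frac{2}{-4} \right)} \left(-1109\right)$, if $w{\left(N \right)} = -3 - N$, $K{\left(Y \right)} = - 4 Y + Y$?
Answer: $- \frac{127535}{16} \approx -7970.9$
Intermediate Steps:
$K{\left(Y \right)} = - 3 Y$
$U{\left(O \right)} = - \frac{16}{3}$ ($U{\left(O \right)} = -2 + \frac{\left(-5\right) \left(-3 - \left(-3\right) 3\right)}{9} = -2 + \frac{\left(-5\right) \left(-3 - -9\right)}{9} = -2 + \frac{\left(-5\right) \left(-3 + 9\right)}{9} = -2 + \frac{\left(-5\right) 6}{9} = -2 + \frac{1}{9} \left(-30\right) = -2 - \frac{10}{3} = - \frac{16}{3}$)
$g{\left(A,B \right)} = 9 + \frac{A}{2} + \frac{B}{2}$ ($g{\left(A,B \right)} = 9 + \frac{A + B}{2} = 9 + \left(\frac{A}{2} + \frac{B}{2}\right) = 9 + \frac{A}{2} + \frac{B}{2}$)
$g{\left(-3,\frac{6}{U{\left(-4 \right)}} - \frac{2}{-4} \right)} \left(-1109\right) = \left(9 + \frac{1}{2} \left(-3\right) + \frac{\frac{6}{- \frac{16}{3}} - \frac{2}{-4}}{2}\right) \left(-1109\right) = \left(9 - \frac{3}{2} + \frac{6 \left(- \frac{3}{16}\right) - - \frac{1}{2}}{2}\right) \left(-1109\right) = \left(9 - \frac{3}{2} + \frac{- \frac{9}{8} + \frac{1}{2}}{2}\right) \left(-1109\right) = \left(9 - \frac{3}{2} + \frac{1}{2} \left(- \frac{5}{8}\right)\right) \left(-1109\right) = \left(9 - \frac{3}{2} - \frac{5}{16}\right) \left(-1109\right) = \frac{115}{16} \left(-1109\right) = - \frac{127535}{16}$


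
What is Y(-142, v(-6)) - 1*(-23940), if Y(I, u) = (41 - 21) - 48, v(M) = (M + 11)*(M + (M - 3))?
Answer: 23912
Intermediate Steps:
v(M) = (-3 + 2*M)*(11 + M) (v(M) = (11 + M)*(M + (-3 + M)) = (11 + M)*(-3 + 2*M) = (-3 + 2*M)*(11 + M))
Y(I, u) = -28 (Y(I, u) = 20 - 48 = -28)
Y(-142, v(-6)) - 1*(-23940) = -28 - 1*(-23940) = -28 + 23940 = 23912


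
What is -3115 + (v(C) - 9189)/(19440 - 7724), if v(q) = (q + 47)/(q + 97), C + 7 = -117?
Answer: -492811103/158166 ≈ -3115.8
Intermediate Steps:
C = -124 (C = -7 - 117 = -124)
v(q) = (47 + q)/(97 + q)
-3115 + (v(C) - 9189)/(19440 - 7724) = -3115 + ((47 - 124)/(97 - 124) - 9189)/(19440 - 7724) = -3115 + (-77/(-27) - 9189)/11716 = -3115 + (-1/27*(-77) - 9189)*(1/11716) = -3115 + (77/27 - 9189)*(1/11716) = -3115 - 248026/27*1/11716 = -3115 - 124013/158166 = -492811103/158166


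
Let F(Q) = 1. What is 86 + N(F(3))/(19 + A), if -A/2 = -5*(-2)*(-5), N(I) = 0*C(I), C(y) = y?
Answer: 86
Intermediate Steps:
N(I) = 0 (N(I) = 0*I = 0)
A = 100 (A = -2*(-5*(-2))*(-5) = -20*(-5) = -2*(-50) = 100)
86 + N(F(3))/(19 + A) = 86 + 0/(19 + 100) = 86 + 0/119 = 86 + (1/119)*0 = 86 + 0 = 86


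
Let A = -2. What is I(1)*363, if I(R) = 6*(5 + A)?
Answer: 6534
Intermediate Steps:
I(R) = 18 (I(R) = 6*(5 - 2) = 6*3 = 18)
I(1)*363 = 18*363 = 6534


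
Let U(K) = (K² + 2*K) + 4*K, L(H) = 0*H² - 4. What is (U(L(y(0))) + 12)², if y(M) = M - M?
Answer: 16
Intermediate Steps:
y(M) = 0
L(H) = -4 (L(H) = 0 - 4 = -4)
U(K) = K² + 6*K
(U(L(y(0))) + 12)² = (-4*(6 - 4) + 12)² = (-4*2 + 12)² = (-8 + 12)² = 4² = 16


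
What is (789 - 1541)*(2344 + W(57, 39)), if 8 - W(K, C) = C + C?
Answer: -1710048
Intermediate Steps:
W(K, C) = 8 - 2*C (W(K, C) = 8 - (C + C) = 8 - 2*C)
(789 - 1541)*(2344 + W(57, 39)) = (789 - 1541)*(2344 + (8 - 2*39)) = -752*(2344 + (8 - 78)) = -752*(2344 - 70) = -752*2274 = -1710048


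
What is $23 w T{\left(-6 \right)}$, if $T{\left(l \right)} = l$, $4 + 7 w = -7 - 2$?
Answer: $\frac{1794}{7} \approx 256.29$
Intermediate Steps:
$w = - \frac{13}{7}$ ($w = - \frac{4}{7} + \frac{-7 - 2}{7} = - \frac{4}{7} + \frac{1}{7} \left(-9\right) = - \frac{4}{7} - \frac{9}{7} = - \frac{13}{7} \approx -1.8571$)
$23 w T{\left(-6 \right)} = 23 \left(- \frac{13}{7}\right) \left(-6\right) = \left(- \frac{299}{7}\right) \left(-6\right) = \frac{1794}{7}$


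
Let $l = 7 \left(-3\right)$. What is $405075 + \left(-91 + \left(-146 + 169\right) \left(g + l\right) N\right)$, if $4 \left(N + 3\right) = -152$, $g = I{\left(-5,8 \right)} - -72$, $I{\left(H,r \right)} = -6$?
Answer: $362549$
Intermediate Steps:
$g = 66$ ($g = -6 - -72 = -6 + 72 = 66$)
$N = -41$ ($N = -3 + \frac{1}{4} \left(-152\right) = -3 - 38 = -41$)
$l = -21$
$405075 + \left(-91 + \left(-146 + 169\right) \left(g + l\right) N\right) = 405075 + \left(-91 + \left(-146 + 169\right) \left(66 - 21\right) \left(-41\right)\right) = 405075 + \left(-91 + 23 \cdot 45 \left(-41\right)\right) = 405075 + \left(-91 + 1035 \left(-41\right)\right) = 405075 - 42526 = 362549$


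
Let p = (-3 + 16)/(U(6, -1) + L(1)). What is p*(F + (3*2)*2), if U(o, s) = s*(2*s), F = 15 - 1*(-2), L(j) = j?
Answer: 377/3 ≈ 125.67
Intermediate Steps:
F = 17 (F = 15 + 2 = 17)
U(o, s) = 2*s²
p = 13/3 (p = (-3 + 16)/(2*(-1)² + 1) = 13/(2*1 + 1) = 13/(2 + 1) = 13/3 ≈ 4.3333)
p*(F + (3*2)*2) = 13*(17 + (3*2)*2)/3 = 13*(17 + 6*2)/3 = 13*(17 + 12)/3 = (13/3)*29 = 377/3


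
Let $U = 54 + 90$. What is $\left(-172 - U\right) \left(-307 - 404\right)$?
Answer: $224676$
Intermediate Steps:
$U = 144$
$\left(-172 - U\right) \left(-307 - 404\right) = \left(-172 - 144\right) \left(-307 - 404\right) = \left(-172 - 144\right) \left(-711\right) = \left(-316\right) \left(-711\right) = 224676$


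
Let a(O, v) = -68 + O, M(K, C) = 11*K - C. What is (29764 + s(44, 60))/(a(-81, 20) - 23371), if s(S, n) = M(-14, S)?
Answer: -14783/11760 ≈ -1.2571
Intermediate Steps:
M(K, C) = -C + 11*K
s(S, n) = -154 - S (s(S, n) = -S + 11*(-14) = -S - 154 = -154 - S)
(29764 + s(44, 60))/(a(-81, 20) - 23371) = (29764 + (-154 - 1*44))/((-68 - 81) - 23371) = (29764 + (-154 - 44))/(-149 - 23371) = (29764 - 198)/(-23520) = 29566*(-1/23520) = -14783/11760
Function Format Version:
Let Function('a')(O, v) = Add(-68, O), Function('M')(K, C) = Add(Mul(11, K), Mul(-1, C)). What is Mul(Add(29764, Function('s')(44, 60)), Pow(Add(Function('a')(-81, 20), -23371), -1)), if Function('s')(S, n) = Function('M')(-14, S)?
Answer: Rational(-14783, 11760) ≈ -1.2571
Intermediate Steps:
Function('M')(K, C) = Add(Mul(-1, C), Mul(11, K))
Function('s')(S, n) = Add(-154, Mul(-1, S)) (Function('s')(S, n) = Add(Mul(-1, S), Mul(11, -14)) = Add(Mul(-1, S), -154) = Add(-154, Mul(-1, S)))
Mul(Add(29764, Function('s')(44, 60)), Pow(Add(Function('a')(-81, 20), -23371), -1)) = Mul(Add(29764, Add(-154, Mul(-1, 44))), Pow(Add(Add(-68, -81), -23371), -1)) = Mul(Add(29764, Add(-154, -44)), Pow(Add(-149, -23371), -1)) = Mul(Add(29764, -198), Pow(-23520, -1)) = Mul(29566, Rational(-1, 23520)) = Rational(-14783, 11760)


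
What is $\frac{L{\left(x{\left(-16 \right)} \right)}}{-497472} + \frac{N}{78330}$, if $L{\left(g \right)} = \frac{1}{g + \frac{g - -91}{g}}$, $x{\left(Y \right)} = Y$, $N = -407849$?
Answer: $- \frac{233186573801}{44784968620} \approx -5.2068$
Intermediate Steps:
$L{\left(g \right)} = \frac{1}{g + \frac{91 + g}{g}}$ ($L{\left(g \right)} = \frac{1}{g + \frac{g + 91}{g}} = \frac{1}{g + \frac{91 + g}{g}}$)
$\frac{L{\left(x{\left(-16 \right)} \right)}}{-497472} + \frac{N}{78330} = \frac{\left(-16\right) \frac{1}{91 - 16 + \left(-16\right)^{2}}}{-497472} - \frac{407849}{78330} = - \frac{16}{91 - 16 + 256} \left(- \frac{1}{497472}\right) - \frac{407849}{78330} = - \frac{16}{331} \left(- \frac{1}{497472}\right) - \frac{407849}{78330} = \left(-16\right) \frac{1}{331} \left(- \frac{1}{497472}\right) - \frac{407849}{78330} = \left(- \frac{16}{331}\right) \left(- \frac{1}{497472}\right) - \frac{407849}{78330} = \frac{1}{10291452} - \frac{407849}{78330} = - \frac{233186573801}{44784968620}$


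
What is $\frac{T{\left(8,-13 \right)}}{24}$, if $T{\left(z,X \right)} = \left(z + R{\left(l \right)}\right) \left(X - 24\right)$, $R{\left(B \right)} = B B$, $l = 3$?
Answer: $- \frac{629}{24} \approx -26.208$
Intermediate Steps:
$R{\left(B \right)} = B^{2}$
$T{\left(z,X \right)} = \left(-24 + X\right) \left(9 + z\right)$ ($T{\left(z,X \right)} = \left(z + 3^{2}\right) \left(X - 24\right) = \left(z + 9\right) \left(-24 + X\right) = \left(9 + z\right) \left(-24 + X\right) = \left(-24 + X\right) \left(9 + z\right)$)
$\frac{T{\left(8,-13 \right)}}{24} = \frac{-216 - 192 + 9 \left(-13\right) - 104}{24} = \frac{-216 - 192 - 117 - 104}{24} = \frac{1}{24} \left(-629\right) = - \frac{629}{24}$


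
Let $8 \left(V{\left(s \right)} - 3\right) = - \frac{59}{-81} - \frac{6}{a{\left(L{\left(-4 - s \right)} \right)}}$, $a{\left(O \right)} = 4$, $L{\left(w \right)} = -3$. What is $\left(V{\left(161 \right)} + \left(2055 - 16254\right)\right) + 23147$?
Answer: $\frac{11600371}{1296} \approx 8950.9$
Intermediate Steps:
$V{\left(s \right)} = \frac{3763}{1296}$ ($V{\left(s \right)} = 3 + \frac{- \frac{59}{-81} - \frac{6}{4}}{8} = 3 + \frac{\left(-59\right) \left(- \frac{1}{81}\right) - \frac{3}{2}}{8} = 3 + \frac{\frac{59}{81} - \frac{3}{2}}{8} = 3 + \frac{1}{8} \left(- \frac{125}{162}\right) = 3 - \frac{125}{1296} = \frac{3763}{1296}$)
$\left(V{\left(161 \right)} + \left(2055 - 16254\right)\right) + 23147 = \left(\frac{3763}{1296} + \left(2055 - 16254\right)\right) + 23147 = \left(\frac{3763}{1296} - 14199\right) + 23147 = - \frac{18398141}{1296} + 23147 = \frac{11600371}{1296}$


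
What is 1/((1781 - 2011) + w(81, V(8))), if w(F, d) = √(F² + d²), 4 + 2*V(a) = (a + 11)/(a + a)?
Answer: -235520/47449111 - 288*√82969/47449111 ≈ -0.0067120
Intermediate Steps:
V(a) = -2 + (11 + a)/(4*a) (V(a) = -2 + ((a + 11)/(a + a))/2 = -2 + ((11 + a)/((2*a)))/2 = -2 + ((11 + a)*(1/(2*a)))/2 = -2 + ((11 + a)/(2*a))/2 = -2 + (11 + a)/(4*a))
1/((1781 - 2011) + w(81, V(8))) = 1/((1781 - 2011) + √(81² + ((¼)*(11 - 7*8)/8)²)) = 1/(-230 + √(6561 + ((¼)*(⅛)*(11 - 56))²)) = 1/(-230 + √(6561 + ((¼)*(⅛)*(-45))²)) = 1/(-230 + √(6561 + (-45/32)²)) = 1/(-230 + √(6561 + 2025/1024)) = 1/(-230 + √(6720489/1024)) = 1/(-230 + 9*√82969/32)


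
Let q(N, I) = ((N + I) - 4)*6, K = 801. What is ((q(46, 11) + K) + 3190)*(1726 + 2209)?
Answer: 16955915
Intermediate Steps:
q(N, I) = -24 + 6*I + 6*N (q(N, I) = ((I + N) - 4)*6 = (-4 + I + N)*6 = -24 + 6*I + 6*N)
((q(46, 11) + K) + 3190)*(1726 + 2209) = (((-24 + 6*11 + 6*46) + 801) + 3190)*(1726 + 2209) = (((-24 + 66 + 276) + 801) + 3190)*3935 = ((318 + 801) + 3190)*3935 = (1119 + 3190)*3935 = 4309*3935 = 16955915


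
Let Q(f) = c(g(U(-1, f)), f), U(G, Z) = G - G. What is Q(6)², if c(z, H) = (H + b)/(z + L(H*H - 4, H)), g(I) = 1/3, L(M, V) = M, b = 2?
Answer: 576/9409 ≈ 0.061218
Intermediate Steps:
U(G, Z) = 0
g(I) = ⅓
c(z, H) = (2 + H)/(-4 + z + H²) (c(z, H) = (H + 2)/(z + (H*H - 4)) = (2 + H)/(z + (H² - 4)) = (2 + H)/(z + (-4 + H²)) = (2 + H)/(-4 + z + H²))
Q(f) = (2 + f)/(-11/3 + f²) (Q(f) = (2 + f)/(-4 + ⅓ + f²) = (2 + f)/(-11/3 + f²))
Q(6)² = (3*(2 + 6)/(-11 + 3*6²))² = (3*8/(-11 + 3*36))² = (3*8/(-11 + 108))² = (3*8/97)² = (3*(1/97)*8)² = (24/97)² = 576/9409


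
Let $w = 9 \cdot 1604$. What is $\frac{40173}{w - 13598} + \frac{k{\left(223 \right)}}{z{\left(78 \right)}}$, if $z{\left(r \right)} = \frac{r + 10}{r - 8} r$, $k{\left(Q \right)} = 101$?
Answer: $\frac{70418033}{1438008} \approx 48.969$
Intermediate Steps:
$w = 14436$
$z{\left(r \right)} = \frac{r \left(10 + r\right)}{-8 + r}$ ($z{\left(r \right)} = \frac{10 + r}{-8 + r} r = \frac{r \left(10 + r\right)}{-8 + r}$)
$\frac{40173}{w - 13598} + \frac{k{\left(223 \right)}}{z{\left(78 \right)}} = \frac{40173}{14436 - 13598} + \frac{101}{78 \frac{1}{-8 + 78} \left(10 + 78\right)} = \frac{40173}{14436 - 13598} + \frac{101}{78 \cdot \frac{1}{70} \cdot 88} = \frac{40173}{838} + \frac{101}{78 \cdot \frac{1}{70} \cdot 88} = 40173 \cdot \frac{1}{838} + \frac{101}{\frac{3432}{35}} = \frac{40173}{838} + 101 \cdot \frac{35}{3432} = \frac{40173}{838} + \frac{3535}{3432} = \frac{70418033}{1438008}$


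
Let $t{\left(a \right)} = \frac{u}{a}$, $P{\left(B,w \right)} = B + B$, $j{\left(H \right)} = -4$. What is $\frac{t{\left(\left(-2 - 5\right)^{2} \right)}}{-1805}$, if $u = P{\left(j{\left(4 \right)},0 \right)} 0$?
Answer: $0$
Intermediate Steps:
$P{\left(B,w \right)} = 2 B$
$u = 0$ ($u = 2 \left(-4\right) 0 = \left(-8\right) 0 = 0$)
$t{\left(a \right)} = 0$ ($t{\left(a \right)} = \frac{0}{a} = 0$)
$\frac{t{\left(\left(-2 - 5\right)^{2} \right)}}{-1805} = \frac{0}{-1805} = 0 \left(- \frac{1}{1805}\right) = 0$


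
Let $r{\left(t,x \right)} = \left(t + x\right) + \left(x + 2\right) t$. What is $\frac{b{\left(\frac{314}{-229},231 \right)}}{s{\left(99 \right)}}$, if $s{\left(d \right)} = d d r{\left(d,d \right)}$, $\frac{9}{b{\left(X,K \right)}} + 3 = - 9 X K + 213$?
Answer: $\frac{229}{7783122761568} \approx 2.9423 \cdot 10^{-11}$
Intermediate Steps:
$b{\left(X,K \right)} = \frac{9}{210 - 9 K X}$ ($b{\left(X,K \right)} = \frac{9}{-3 + \left(- 9 X K + 213\right)} = \frac{9}{-3 - \left(-213 + 9 K X\right)} = \frac{9}{210 - 9 K X}$)
$r{\left(t,x \right)} = t + x + t \left(2 + x\right)$ ($r{\left(t,x \right)} = \left(t + x\right) + \left(2 + x\right) t = \left(t + x\right) + t \left(2 + x\right) = t + x + t \left(2 + x\right)$)
$s{\left(d \right)} = d^{2} \left(d^{2} + 4 d\right)$ ($s{\left(d \right)} = d d \left(d + 3 d + d d\right) = d^{2} \left(d + 3 d + d^{2}\right) = d^{2} \left(d^{2} + 4 d\right)$)
$\frac{b{\left(\frac{314}{-229},231 \right)}}{s{\left(99 \right)}} = \frac{\left(-3\right) \frac{1}{-70 + 3 \cdot 231 \frac{314}{-229}}}{99^{3} \left(4 + 99\right)} = \frac{\left(-3\right) \frac{1}{-70 + 3 \cdot 231 \cdot 314 \left(- \frac{1}{229}\right)}}{970299 \cdot 103} = \frac{\left(-3\right) \frac{1}{-70 + 3 \cdot 231 \left(- \frac{314}{229}\right)}}{99940797} = - \frac{3}{-70 - \frac{217602}{229}} \cdot \frac{1}{99940797} = - \frac{3}{- \frac{233632}{229}} \cdot \frac{1}{99940797} = \left(-3\right) \left(- \frac{229}{233632}\right) \frac{1}{99940797} = \frac{687}{233632} \cdot \frac{1}{99940797} = \frac{229}{7783122761568}$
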